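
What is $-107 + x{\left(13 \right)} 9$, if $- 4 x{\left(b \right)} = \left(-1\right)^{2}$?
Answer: $- \frac{437}{4} \approx -109.25$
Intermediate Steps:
$x{\left(b \right)} = - \frac{1}{4}$ ($x{\left(b \right)} = - \frac{\left(-1\right)^{2}}{4} = \left(- \frac{1}{4}\right) 1 = - \frac{1}{4}$)
$-107 + x{\left(13 \right)} 9 = -107 - \frac{9}{4} = - \frac{437}{4}$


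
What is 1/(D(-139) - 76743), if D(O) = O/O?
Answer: -1/76742 ≈ -1.3031e-5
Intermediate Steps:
D(O) = 1
1/(D(-139) - 76743) = 1/(1 - 76743) = 1/(-76742) = -1/76742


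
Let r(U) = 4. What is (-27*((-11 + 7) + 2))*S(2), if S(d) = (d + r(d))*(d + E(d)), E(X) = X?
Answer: 1296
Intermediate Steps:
S(d) = 2*d*(4 + d) (S(d) = (d + 4)*(d + d) = (4 + d)*(2*d) = 2*d*(4 + d))
(-27*((-11 + 7) + 2))*S(2) = (-27*((-11 + 7) + 2))*(2*2*(4 + 2)) = (-27*(-4 + 2))*(2*2*6) = -27*(-2)*24 = 54*24 = 1296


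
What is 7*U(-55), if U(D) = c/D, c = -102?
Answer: 714/55 ≈ 12.982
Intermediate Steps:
U(D) = -102/D
7*U(-55) = 7*(-102/(-55)) = 7*(-102*(-1/55)) = 7*(102/55) = 714/55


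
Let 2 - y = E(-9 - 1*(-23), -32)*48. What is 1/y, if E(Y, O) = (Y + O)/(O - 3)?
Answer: -35/794 ≈ -0.044081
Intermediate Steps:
E(Y, O) = (O + Y)/(-3 + O)
y = -794/35 (y = 2 - (-32 + (-9 - 1*(-23)))/(-3 - 32)*48 = 2 - (-32 + (-9 + 23))/(-35)*48 = 2 - (-(-32 + 14)/35)*48 = 2 - (-1/35*(-18))*48 = 2 - 18*48/35 = 2 - 1*864/35 = 2 - 864/35 = -794/35 ≈ -22.686)
1/y = 1/(-794/35) = -35/794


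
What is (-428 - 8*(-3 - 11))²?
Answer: 99856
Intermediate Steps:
(-428 - 8*(-3 - 11))² = (-428 - 8*(-14))² = (-428 + 112)² = (-316)² = 99856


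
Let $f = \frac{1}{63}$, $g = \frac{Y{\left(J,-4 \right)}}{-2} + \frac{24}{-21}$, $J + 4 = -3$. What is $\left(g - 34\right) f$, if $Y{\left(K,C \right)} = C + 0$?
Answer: $- \frac{232}{441} \approx -0.52608$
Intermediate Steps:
$J = -7$ ($J = -4 - 3 = -7$)
$Y{\left(K,C \right)} = C$
$g = \frac{6}{7}$ ($g = - \frac{4}{-2} + \frac{24}{-21} = \left(-4\right) \left(- \frac{1}{2}\right) + 24 \left(- \frac{1}{21}\right) = 2 - \frac{8}{7} = \frac{6}{7} \approx 0.85714$)
$f = \frac{1}{63} \approx 0.015873$
$\left(g - 34\right) f = \left(\frac{6}{7} - 34\right) \frac{1}{63} = \left(- \frac{232}{7}\right) \frac{1}{63} = - \frac{232}{441}$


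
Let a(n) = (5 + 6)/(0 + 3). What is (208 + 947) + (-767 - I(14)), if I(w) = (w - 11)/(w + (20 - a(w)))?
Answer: 35299/91 ≈ 387.90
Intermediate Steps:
a(n) = 11/3
I(w) = (-11 + w)/(49/3 + w) (I(w) = (w - 11)/(w + (20 - 1*11/3)) = (-11 + w)/(w + (20 - 11/3)) = (-11 + w)/(w + 49/3) = (-11 + w)/(49/3 + w))
(208 + 947) + (-767 - I(14)) = (208 + 947) + (-767 - 3*(-11 + 14)/(49 + 3*14)) = 1155 + (-767 - 3*3/(49 + 42)) = 1155 + (-767 - 3*3/91) = 1155 + (-767 - 1*9/91) = 1155 + (-767 - 9/91) = 1155 - 69806/91 = 35299/91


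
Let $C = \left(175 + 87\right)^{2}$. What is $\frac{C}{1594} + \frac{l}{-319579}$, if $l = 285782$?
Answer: $\frac{10740822184}{254704463} \approx 42.17$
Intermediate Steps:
$C = 68644$ ($C = 262^{2} = 68644$)
$\frac{C}{1594} + \frac{l}{-319579} = \frac{68644}{1594} + \frac{285782}{-319579} = 68644 \cdot \frac{1}{1594} + 285782 \left(- \frac{1}{319579}\right) = \frac{34322}{797} - \frac{285782}{319579} = \frac{10740822184}{254704463}$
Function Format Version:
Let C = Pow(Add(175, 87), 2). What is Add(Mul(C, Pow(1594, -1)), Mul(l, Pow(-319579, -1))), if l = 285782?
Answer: Rational(10740822184, 254704463) ≈ 42.170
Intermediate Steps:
C = 68644 (C = Pow(262, 2) = 68644)
Add(Mul(C, Pow(1594, -1)), Mul(l, Pow(-319579, -1))) = Add(Mul(68644, Pow(1594, -1)), Mul(285782, Pow(-319579, -1))) = Add(Mul(68644, Rational(1, 1594)), Mul(285782, Rational(-1, 319579))) = Add(Rational(34322, 797), Rational(-285782, 319579)) = Rational(10740822184, 254704463)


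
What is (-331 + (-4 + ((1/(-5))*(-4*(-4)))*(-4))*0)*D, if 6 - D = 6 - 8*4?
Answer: -10592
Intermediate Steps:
D = 32 (D = 6 - (6 - 8*4) = 6 - (6 - 32) = 6 - 1*(-26) = 6 + 26 = 32)
(-331 + (-4 + ((1/(-5))*(-4*(-4)))*(-4))*0)*D = (-331 + (-4 + ((1/(-5))*(-4*(-4)))*(-4))*0)*32 = (-331 + (-4 + ((1*(-1/5))*16)*(-4))*0)*32 = (-331 + (-4 - 1/5*16*(-4))*0)*32 = (-331 + (-4 - 16/5*(-4))*0)*32 = (-331 + (-4 + 64/5)*0)*32 = (-331 + (44/5)*0)*32 = (-331 + 0)*32 = -331*32 = -10592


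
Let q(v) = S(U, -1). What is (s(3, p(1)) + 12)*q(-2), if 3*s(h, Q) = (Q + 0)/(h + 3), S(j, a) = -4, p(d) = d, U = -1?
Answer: -434/9 ≈ -48.222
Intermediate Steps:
q(v) = -4
s(h, Q) = Q/(3*(3 + h)) (s(h, Q) = ((Q + 0)/(h + 3))/3 = (Q/(3 + h))/3 = Q/(3*(3 + h)))
(s(3, p(1)) + 12)*q(-2) = ((1/3)*1/(3 + 3) + 12)*(-4) = ((1/3)*1/6 + 12)*(-4) = ((1/3)*1*(1/6) + 12)*(-4) = (1/18 + 12)*(-4) = (217/18)*(-4) = -434/9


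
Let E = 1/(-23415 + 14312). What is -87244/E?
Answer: 794182132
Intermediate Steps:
E = -1/9103 (E = 1/(-9103) = -1/9103 ≈ -0.00010985)
-87244/E = -87244/(-1/9103) = -87244*(-9103) = 794182132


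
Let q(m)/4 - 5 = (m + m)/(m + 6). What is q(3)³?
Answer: 314432/27 ≈ 11646.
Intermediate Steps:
q(m) = 20 + 8*m/(6 + m) (q(m) = 20 + 4*((m + m)/(m + 6)) = 20 + 4*((2*m)/(6 + m)) = 20 + 4*(2*m/(6 + m)) = 20 + 8*m/(6 + m))
q(3)³ = (4*(30 + 7*3)/(6 + 3))³ = (4*(30 + 21)/9)³ = (4*(⅑)*51)³ = (68/3)³ = 314432/27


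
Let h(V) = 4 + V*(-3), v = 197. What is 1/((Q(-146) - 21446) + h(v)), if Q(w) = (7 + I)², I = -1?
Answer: -1/21997 ≈ -4.5461e-5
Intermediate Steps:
Q(w) = 36 (Q(w) = (7 - 1)² = 6² = 36)
h(V) = 4 - 3*V
1/((Q(-146) - 21446) + h(v)) = 1/((36 - 21446) + (4 - 3*197)) = 1/(-21410 + (4 - 591)) = 1/(-21410 - 587) = 1/(-21997) = -1/21997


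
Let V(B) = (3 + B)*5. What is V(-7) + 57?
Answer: 37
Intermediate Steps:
V(B) = 15 + 5*B
V(-7) + 57 = (15 + 5*(-7)) + 57 = (15 - 35) + 57 = -20 + 57 = 37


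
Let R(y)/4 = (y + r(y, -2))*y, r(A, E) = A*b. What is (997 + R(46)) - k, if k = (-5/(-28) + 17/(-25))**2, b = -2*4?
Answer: -28543113201/490000 ≈ -58251.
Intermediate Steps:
b = -8
r(A, E) = -8*A (r(A, E) = A*(-8) = -8*A)
k = 123201/490000 (k = (-5*(-1/28) + 17*(-1/25))**2 = (5/28 - 17/25)**2 = (-351/700)**2 = 123201/490000 ≈ 0.25143)
R(y) = -28*y**2 (R(y) = 4*((y - 8*y)*y) = 4*((-7*y)*y) = 4*(-7*y**2) = -28*y**2)
(997 + R(46)) - k = (997 - 28*46**2) - 1*123201/490000 = (997 - 28*2116) - 123201/490000 = (997 - 59248) - 123201/490000 = -58251 - 123201/490000 = -28543113201/490000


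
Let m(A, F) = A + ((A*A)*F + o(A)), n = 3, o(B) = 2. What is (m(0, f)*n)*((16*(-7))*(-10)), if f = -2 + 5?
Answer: 6720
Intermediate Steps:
f = 3
m(A, F) = 2 + A + F*A**2 (m(A, F) = A + ((A*A)*F + 2) = A + (A**2*F + 2) = A + (F*A**2 + 2) = A + (2 + F*A**2) = 2 + A + F*A**2)
(m(0, f)*n)*((16*(-7))*(-10)) = ((2 + 0 + 3*0**2)*3)*((16*(-7))*(-10)) = ((2 + 0 + 3*0)*3)*(-112*(-10)) = ((2 + 0 + 0)*3)*1120 = (2*3)*1120 = 6*1120 = 6720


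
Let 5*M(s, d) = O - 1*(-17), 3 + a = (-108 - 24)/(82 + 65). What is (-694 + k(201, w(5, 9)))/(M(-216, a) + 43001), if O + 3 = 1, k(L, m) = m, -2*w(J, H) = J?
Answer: -1393/86008 ≈ -0.016196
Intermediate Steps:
w(J, H) = -J/2
O = -2 (O = -3 + 1 = -2)
a = -191/49 (a = -3 + (-108 - 24)/(82 + 65) = -3 - 132/147 = -3 - 132*1/147 = -3 - 44/49 = -191/49 ≈ -3.8980)
M(s, d) = 3 (M(s, d) = (-2 - 1*(-17))/5 = (-2 + 17)/5 = (1/5)*15 = 3)
(-694 + k(201, w(5, 9)))/(M(-216, a) + 43001) = (-694 - 1/2*5)/(3 + 43001) = (-694 - 5/2)/43004 = -1393/2*1/43004 = -1393/86008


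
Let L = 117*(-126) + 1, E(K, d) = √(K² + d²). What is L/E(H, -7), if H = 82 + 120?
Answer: -14741*√40853/40853 ≈ -72.932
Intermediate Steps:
H = 202
L = -14741 (L = -14742 + 1 = -14741)
L/E(H, -7) = -14741/√(202² + (-7)²) = -14741/√(40804 + 49) = -14741*√40853/40853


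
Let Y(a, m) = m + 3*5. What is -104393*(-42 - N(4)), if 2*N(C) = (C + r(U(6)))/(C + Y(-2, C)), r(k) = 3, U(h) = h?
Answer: 202418027/46 ≈ 4.4004e+6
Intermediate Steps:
Y(a, m) = 15 + m (Y(a, m) = m + 15 = 15 + m)
N(C) = (3 + C)/(2*(15 + 2*C)) (N(C) = ((C + 3)/(C + (15 + C)))/2 = ((3 + C)/(15 + 2*C))/2 = (3 + C)/(2*(15 + 2*C)))
-104393*(-42 - N(4)) = -104393*(-42 - (3 + 4)/(2*(15 + 2*4))) = -104393*(-42 - 7/(2*(15 + 8))) = -104393*(-42 - 7/(2*23)) = -104393*(-42 - 1*7/46) = -104393*(-42 - 7/46) = -104393*(-1939/46) = 202418027/46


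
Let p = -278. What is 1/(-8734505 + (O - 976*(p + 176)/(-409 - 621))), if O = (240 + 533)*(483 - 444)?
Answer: -515/4482794146 ≈ -1.1488e-7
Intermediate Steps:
O = 30147 (O = 773*39 = 30147)
1/(-8734505 + (O - 976*(p + 176)/(-409 - 621))) = 1/(-8734505 + (30147 - 976*(-278 + 176)/(-409 - 621))) = 1/(-8734505 + (30147 - (-99552)/(-1030))) = 1/(-8734505 + (30147 - (-99552)*(-1)/1030)) = 1/(-8734505 + (30147 - 976*51/515)) = 1/(-8734505 + (30147 - 49776/515)) = 1/(-8734505 + 15475929/515) = 1/(-4482794146/515) = -515/4482794146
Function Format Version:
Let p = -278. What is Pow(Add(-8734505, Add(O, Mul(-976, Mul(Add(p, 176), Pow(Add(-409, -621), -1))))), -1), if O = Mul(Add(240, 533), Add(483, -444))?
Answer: Rational(-515, 4482794146) ≈ -1.1488e-7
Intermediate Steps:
O = 30147 (O = Mul(773, 39) = 30147)
Pow(Add(-8734505, Add(O, Mul(-976, Mul(Add(p, 176), Pow(Add(-409, -621), -1))))), -1) = Pow(Add(-8734505, Add(30147, Mul(-976, Mul(Add(-278, 176), Pow(Add(-409, -621), -1))))), -1) = Pow(Add(-8734505, Add(30147, Mul(-976, Mul(-102, Pow(-1030, -1))))), -1) = Pow(Add(-8734505, Add(30147, Mul(-976, Mul(-102, Rational(-1, 1030))))), -1) = Pow(Add(-8734505, Add(30147, Mul(-976, Rational(51, 515)))), -1) = Pow(Add(-8734505, Add(30147, Rational(-49776, 515))), -1) = Pow(Add(-8734505, Rational(15475929, 515)), -1) = Pow(Rational(-4482794146, 515), -1) = Rational(-515, 4482794146)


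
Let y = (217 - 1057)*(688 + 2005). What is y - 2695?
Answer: -2264815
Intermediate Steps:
y = -2262120 (y = -840*2693 = -2262120)
y - 2695 = -2262120 - 2695 = -2264815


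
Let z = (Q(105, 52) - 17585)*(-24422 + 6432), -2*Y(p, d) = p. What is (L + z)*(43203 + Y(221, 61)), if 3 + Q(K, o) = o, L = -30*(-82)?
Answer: 13594610746750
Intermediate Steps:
Y(p, d) = -p/2
L = 2460
Q(K, o) = -3 + o
z = 315472640 (z = ((-3 + 52) - 17585)*(-24422 + 6432) = (49 - 17585)*(-17990) = -17536*(-17990) = 315472640)
(L + z)*(43203 + Y(221, 61)) = (2460 + 315472640)*(43203 - ½*221) = 315475100*(43203 - 221/2) = 315475100*(86185/2) = 13594610746750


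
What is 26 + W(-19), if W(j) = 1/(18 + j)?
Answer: 25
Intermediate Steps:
26 + W(-19) = 26 + 1/(18 - 19) = 26 + 1/(-1) = 26 - 1 = 25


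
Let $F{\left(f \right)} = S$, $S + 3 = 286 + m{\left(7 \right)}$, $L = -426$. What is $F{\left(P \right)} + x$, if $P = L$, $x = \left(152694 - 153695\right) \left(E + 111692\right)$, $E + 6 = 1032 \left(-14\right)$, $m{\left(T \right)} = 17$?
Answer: $-97334938$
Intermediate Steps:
$E = -14454$ ($E = -6 + 1032 \left(-14\right) = -6 - 14448 = -14454$)
$x = -97335238$ ($x = \left(152694 - 153695\right) \left(-14454 + 111692\right) = \left(-1001\right) 97238 = -97335238$)
$P = -426$
$S = 300$ ($S = -3 + \left(286 + 17\right) = -3 + 303 = 300$)
$F{\left(f \right)} = 300$
$F{\left(P \right)} + x = 300 - 97335238 = -97334938$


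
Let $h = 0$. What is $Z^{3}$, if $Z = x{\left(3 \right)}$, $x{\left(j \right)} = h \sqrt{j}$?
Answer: $0$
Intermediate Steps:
$x{\left(j \right)} = 0$ ($x{\left(j \right)} = 0 \sqrt{j} = 0$)
$Z = 0$
$Z^{3} = 0^{3} = 0$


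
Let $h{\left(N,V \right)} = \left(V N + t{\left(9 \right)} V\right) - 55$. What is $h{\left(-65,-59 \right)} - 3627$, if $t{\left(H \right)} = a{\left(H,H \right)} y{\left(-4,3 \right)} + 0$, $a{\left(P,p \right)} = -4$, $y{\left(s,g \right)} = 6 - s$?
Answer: $2513$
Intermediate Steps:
$t{\left(H \right)} = -40$ ($t{\left(H \right)} = - 4 \left(6 - -4\right) + 0 = - 4 \left(6 + 4\right) + 0 = \left(-4\right) 10 + 0 = -40 + 0 = -40$)
$h{\left(N,V \right)} = -55 - 40 V + N V$ ($h{\left(N,V \right)} = \left(V N - 40 V\right) - 55 = \left(N V - 40 V\right) - 55 = \left(- 40 V + N V\right) - 55 = -55 - 40 V + N V$)
$h{\left(-65,-59 \right)} - 3627 = \left(-55 - -2360 - -3835\right) - 3627 = \left(-55 + 2360 + 3835\right) - 3627 = 6140 - 3627 = 2513$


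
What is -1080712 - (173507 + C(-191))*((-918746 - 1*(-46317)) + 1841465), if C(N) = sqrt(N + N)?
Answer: -168135609964 - 969036*I*sqrt(382) ≈ -1.6814e+11 - 1.894e+7*I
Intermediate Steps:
C(N) = sqrt(2)*sqrt(N) (C(N) = sqrt(2*N) = sqrt(2)*sqrt(N))
-1080712 - (173507 + C(-191))*((-918746 - 1*(-46317)) + 1841465) = -1080712 - (173507 + sqrt(2)*sqrt(-191))*((-918746 - 1*(-46317)) + 1841465) = -1080712 - (173507 + sqrt(2)*(I*sqrt(191)))*((-918746 + 46317) + 1841465) = -1080712 - (173507 + I*sqrt(382))*(-872429 + 1841465) = -1080712 - (173507 + I*sqrt(382))*969036 = -1080712 - (168134529252 + 969036*I*sqrt(382)) = -1080712 + (-168134529252 - 969036*I*sqrt(382)) = -168135609964 - 969036*I*sqrt(382)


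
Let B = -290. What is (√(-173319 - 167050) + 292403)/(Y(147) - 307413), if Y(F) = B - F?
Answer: -292403/307850 - I*√340369/307850 ≈ -0.94982 - 0.0018951*I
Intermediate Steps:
Y(F) = -290 - F
(√(-173319 - 167050) + 292403)/(Y(147) - 307413) = (√(-173319 - 167050) + 292403)/((-290 - 1*147) - 307413) = (√(-340369) + 292403)/((-290 - 147) - 307413) = (I*√340369 + 292403)/(-437 - 307413) = (292403 + I*√340369)/(-307850) = (292403 + I*√340369)*(-1/307850) = -292403/307850 - I*√340369/307850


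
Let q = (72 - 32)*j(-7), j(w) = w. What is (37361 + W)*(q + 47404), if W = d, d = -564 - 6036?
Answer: 1449581364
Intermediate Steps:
d = -6600
W = -6600
q = -280 (q = (72 - 32)*(-7) = 40*(-7) = -280)
(37361 + W)*(q + 47404) = (37361 - 6600)*(-280 + 47404) = 30761*47124 = 1449581364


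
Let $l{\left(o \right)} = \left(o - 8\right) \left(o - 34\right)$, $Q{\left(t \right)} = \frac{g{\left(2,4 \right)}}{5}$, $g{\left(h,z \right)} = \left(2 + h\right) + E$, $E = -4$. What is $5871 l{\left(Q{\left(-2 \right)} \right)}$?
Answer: $1596912$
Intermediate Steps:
$g{\left(h,z \right)} = -2 + h$ ($g{\left(h,z \right)} = \left(2 + h\right) - 4 = -2 + h$)
$Q{\left(t \right)} = 0$ ($Q{\left(t \right)} = \frac{-2 + 2}{5} = 0 \cdot \frac{1}{5} = 0$)
$l{\left(o \right)} = \left(-34 + o\right) \left(-8 + o\right)$ ($l{\left(o \right)} = \left(-8 + o\right) \left(-34 + o\right) = \left(-34 + o\right) \left(-8 + o\right)$)
$5871 l{\left(Q{\left(-2 \right)} \right)} = 5871 \left(272 + 0^{2} - 0\right) = 5871 \left(272 + 0 + 0\right) = 5871 \cdot 272 = 1596912$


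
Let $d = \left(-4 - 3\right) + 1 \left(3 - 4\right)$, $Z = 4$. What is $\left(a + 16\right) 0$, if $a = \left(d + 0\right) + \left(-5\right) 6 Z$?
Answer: $0$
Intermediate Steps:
$d = -8$ ($d = \left(-4 - 3\right) + 1 \left(3 - 4\right) = -7 + 1 \left(-1\right) = -7 - 1 = -8$)
$a = -128$ ($a = \left(-8 + 0\right) + \left(-5\right) 6 \cdot 4 = -8 - 120 = -128$)
$\left(a + 16\right) 0 = \left(-128 + 16\right) 0 = \left(-112\right) 0 = 0$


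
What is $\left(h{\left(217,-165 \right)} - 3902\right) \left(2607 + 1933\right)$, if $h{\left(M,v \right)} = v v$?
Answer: $105886420$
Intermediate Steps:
$h{\left(M,v \right)} = v^{2}$
$\left(h{\left(217,-165 \right)} - 3902\right) \left(2607 + 1933\right) = \left(\left(-165\right)^{2} - 3902\right) \left(2607 + 1933\right) = \left(27225 - 3902\right) 4540 = 23323 \cdot 4540 = 105886420$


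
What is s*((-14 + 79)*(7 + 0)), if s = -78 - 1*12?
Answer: -40950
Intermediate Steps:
s = -90 (s = -78 - 12 = -90)
s*((-14 + 79)*(7 + 0)) = -90*(-14 + 79)*(7 + 0) = -5850*7 = -90*455 = -40950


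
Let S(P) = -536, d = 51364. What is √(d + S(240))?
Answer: 2*√12707 ≈ 225.45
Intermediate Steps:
√(d + S(240)) = √(51364 - 536) = √50828 = 2*√12707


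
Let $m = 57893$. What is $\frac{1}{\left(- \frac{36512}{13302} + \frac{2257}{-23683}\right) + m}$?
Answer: $\frac{157515633}{9118605173114} \approx 1.7274 \cdot 10^{-5}$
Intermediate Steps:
$\frac{1}{\left(- \frac{36512}{13302} + \frac{2257}{-23683}\right) + m} = \frac{1}{\left(- \frac{36512}{13302} + \frac{2257}{-23683}\right) + 57893} = \frac{1}{\left(\left(-36512\right) \frac{1}{13302} + 2257 \left(- \frac{1}{23683}\right)\right) + 57893} = \frac{1}{\left(- \frac{18256}{6651} - \frac{2257}{23683}\right) + 57893} = \frac{1}{- \frac{447368155}{157515633} + 57893} = \frac{1}{\frac{9118605173114}{157515633}} = \frac{157515633}{9118605173114}$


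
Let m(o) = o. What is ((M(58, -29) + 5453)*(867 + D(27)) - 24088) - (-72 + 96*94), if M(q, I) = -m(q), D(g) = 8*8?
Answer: 4989705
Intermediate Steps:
D(g) = 64
M(q, I) = -q
((M(58, -29) + 5453)*(867 + D(27)) - 24088) - (-72 + 96*94) = ((-1*58 + 5453)*(867 + 64) - 24088) - (-72 + 96*94) = ((-58 + 5453)*931 - 24088) - (-72 + 9024) = (5395*931 - 24088) - 1*8952 = (5022745 - 24088) - 8952 = 4998657 - 8952 = 4989705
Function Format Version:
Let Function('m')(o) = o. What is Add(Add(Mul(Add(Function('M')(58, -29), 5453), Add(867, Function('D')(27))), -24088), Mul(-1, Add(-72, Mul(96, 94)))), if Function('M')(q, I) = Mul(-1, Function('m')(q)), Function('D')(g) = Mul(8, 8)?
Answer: 4989705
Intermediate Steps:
Function('D')(g) = 64
Function('M')(q, I) = Mul(-1, q)
Add(Add(Mul(Add(Function('M')(58, -29), 5453), Add(867, Function('D')(27))), -24088), Mul(-1, Add(-72, Mul(96, 94)))) = Add(Add(Mul(Add(Mul(-1, 58), 5453), Add(867, 64)), -24088), Mul(-1, Add(-72, Mul(96, 94)))) = Add(Add(Mul(Add(-58, 5453), 931), -24088), Mul(-1, Add(-72, 9024))) = Add(Add(Mul(5395, 931), -24088), Mul(-1, 8952)) = Add(Add(5022745, -24088), -8952) = Add(4998657, -8952) = 4989705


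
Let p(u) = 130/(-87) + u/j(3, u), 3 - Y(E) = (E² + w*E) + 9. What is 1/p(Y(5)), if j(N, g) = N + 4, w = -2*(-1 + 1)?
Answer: -609/3607 ≈ -0.16884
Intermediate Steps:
w = 0 (w = -2*0 = 0)
j(N, g) = 4 + N
Y(E) = -6 - E² (Y(E) = 3 - ((E² + 0*E) + 9) = 3 - ((E² + 0) + 9) = 3 - (E² + 9) = 3 - (9 + E²) = 3 + (-9 - E²) = -6 - E²)
p(u) = -130/87 + u/7 (p(u) = 130/(-87) + u/(4 + 3) = 130*(-1/87) + u/7 = -130/87 + u*(⅐) = -130/87 + u/7)
1/p(Y(5)) = 1/(-130/87 + (-6 - 1*5²)/7) = 1/(-130/87 + (-6 - 1*25)/7) = 1/(-130/87 + (-6 - 25)/7) = 1/(-130/87 + (⅐)*(-31)) = 1/(-130/87 - 31/7) = 1/(-3607/609) = -609/3607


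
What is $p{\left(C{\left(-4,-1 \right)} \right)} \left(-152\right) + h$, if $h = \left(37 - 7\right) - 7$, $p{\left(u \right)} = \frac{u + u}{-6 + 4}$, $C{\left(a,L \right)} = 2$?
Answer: $327$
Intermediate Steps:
$p{\left(u \right)} = - u$ ($p{\left(u \right)} = \frac{2 u}{-2} = 2 u \left(- \frac{1}{2}\right) = - u$)
$h = 23$ ($h = 30 - 7 = 23$)
$p{\left(C{\left(-4,-1 \right)} \right)} \left(-152\right) + h = \left(-1\right) 2 \left(-152\right) + 23 = \left(-2\right) \left(-152\right) + 23 = 304 + 23 = 327$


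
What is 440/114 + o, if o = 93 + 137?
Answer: 13330/57 ≈ 233.86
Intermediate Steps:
o = 230
440/114 + o = 440/114 + 230 = 440*(1/114) + 230 = 220/57 + 230 = 13330/57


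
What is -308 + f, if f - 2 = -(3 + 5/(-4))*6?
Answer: -633/2 ≈ -316.50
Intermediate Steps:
f = -17/2 (f = 2 - (3 + 5/(-4))*6 = 2 - (3 + 5*(-1/4))*6 = 2 - (3 - 5/4)*6 = 2 - 1*7/4*6 = 2 - 7/4*6 = 2 - 21/2 = -17/2 ≈ -8.5000)
-308 + f = -308 - 17/2 = -633/2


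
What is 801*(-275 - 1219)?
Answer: -1196694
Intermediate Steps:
801*(-275 - 1219) = 801*(-1494) = -1196694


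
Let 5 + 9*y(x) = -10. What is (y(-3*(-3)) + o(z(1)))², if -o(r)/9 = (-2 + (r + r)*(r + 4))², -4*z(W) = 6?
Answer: 95394289/144 ≈ 6.6246e+5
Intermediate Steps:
z(W) = -3/2 (z(W) = -¼*6 = -3/2)
y(x) = -5/3 (y(x) = -5/9 + (⅑)*(-10) = -5/9 - 10/9 = -5/3)
o(r) = -9*(-2 + 2*r*(4 + r))² (o(r) = -9*(-2 + (r + r)*(r + 4))² = -9*(-2 + (2*r)*(4 + r))² = -9*(-2 + 2*r*(4 + r))²)
(y(-3*(-3)) + o(z(1)))² = (-5/3 - 36*(-1 + (-3/2)² + 4*(-3/2))²)² = (-5/3 - 36*(-1 + 9/4 - 6)²)² = (-5/3 - 36*(-19/4)²)² = (-5/3 - 36*361/16)² = (-5/3 - 3249/4)² = (-9767/12)² = 95394289/144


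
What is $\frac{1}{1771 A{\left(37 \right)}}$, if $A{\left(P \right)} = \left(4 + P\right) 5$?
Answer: $\frac{1}{363055} \approx 2.7544 \cdot 10^{-6}$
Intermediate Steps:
$A{\left(P \right)} = 20 + 5 P$
$\frac{1}{1771 A{\left(37 \right)}} = \frac{1}{1771 \left(20 + 5 \cdot 37\right)} = \frac{1}{1771 \left(20 + 185\right)} = \frac{1}{1771 \cdot 205} = \frac{1}{1771} \cdot \frac{1}{205} = \frac{1}{363055}$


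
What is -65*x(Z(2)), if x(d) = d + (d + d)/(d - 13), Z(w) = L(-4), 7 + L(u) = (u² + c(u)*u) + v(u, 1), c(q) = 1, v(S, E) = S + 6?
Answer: -910/3 ≈ -303.33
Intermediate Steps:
v(S, E) = 6 + S
L(u) = -1 + u² + 2*u (L(u) = -7 + ((u² + 1*u) + (6 + u)) = -7 + ((u² + u) + (6 + u)) = -7 + ((u + u²) + (6 + u)) = -7 + (6 + u² + 2*u) = -1 + u² + 2*u)
Z(w) = 7 (Z(w) = -1 + (-4)² + 2*(-4) = -1 + 16 - 8 = 7)
x(d) = d + 2*d/(-13 + d) (x(d) = d + (2*d)/(-13 + d) = d + 2*d/(-13 + d))
-65*x(Z(2)) = -455*(-11 + 7)/(-13 + 7) = -455*(-4)/(-6) = -455*(-1)*(-4)/6 = -65*14/3 = -910/3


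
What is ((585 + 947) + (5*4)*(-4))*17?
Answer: 24684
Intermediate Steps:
((585 + 947) + (5*4)*(-4))*17 = (1532 + 20*(-4))*17 = (1532 - 80)*17 = 1452*17 = 24684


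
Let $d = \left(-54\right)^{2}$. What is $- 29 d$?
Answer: $-84564$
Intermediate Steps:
$d = 2916$
$- 29 d = \left(-29\right) 2916 = -84564$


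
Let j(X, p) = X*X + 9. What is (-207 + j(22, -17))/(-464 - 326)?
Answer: -143/395 ≈ -0.36203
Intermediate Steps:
j(X, p) = 9 + X² (j(X, p) = X² + 9 = 9 + X²)
(-207 + j(22, -17))/(-464 - 326) = (-207 + (9 + 22²))/(-464 - 326) = (-207 + (9 + 484))/(-790) = (-207 + 493)*(-1/790) = 286*(-1/790) = -143/395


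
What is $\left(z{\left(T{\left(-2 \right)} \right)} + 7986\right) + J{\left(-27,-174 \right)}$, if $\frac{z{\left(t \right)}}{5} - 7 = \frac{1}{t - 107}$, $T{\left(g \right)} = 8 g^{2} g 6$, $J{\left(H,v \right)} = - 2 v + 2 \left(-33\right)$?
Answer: $\frac{4076768}{491} \approx 8303.0$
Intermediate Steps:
$J{\left(H,v \right)} = -66 - 2 v$ ($J{\left(H,v \right)} = - 2 v - 66 = -66 - 2 v$)
$T{\left(g \right)} = 48 g^{3}$ ($T{\left(g \right)} = 8 g^{3} \cdot 6 = 8 \cdot 6 g^{3} = 48 g^{3}$)
$z{\left(t \right)} = 35 + \frac{5}{-107 + t}$ ($z{\left(t \right)} = 35 + \frac{5}{t - 107} = 35 + \frac{5}{-107 + t}$)
$\left(z{\left(T{\left(-2 \right)} \right)} + 7986\right) + J{\left(-27,-174 \right)} = \left(\frac{5 \left(-748 + 7 \cdot 48 \left(-2\right)^{3}\right)}{-107 + 48 \left(-2\right)^{3}} + 7986\right) - -282 = \left(\frac{5 \left(-748 + 7 \cdot 48 \left(-8\right)\right)}{-107 + 48 \left(-8\right)} + 7986\right) + \left(-66 + 348\right) = \left(\frac{5 \left(-748 + 7 \left(-384\right)\right)}{-107 - 384} + 7986\right) + 282 = \left(\frac{5 \left(-748 - 2688\right)}{-491} + 7986\right) + 282 = \left(5 \left(- \frac{1}{491}\right) \left(-3436\right) + 7986\right) + 282 = \left(\frac{17180}{491} + 7986\right) + 282 = \frac{3938306}{491} + 282 = \frac{4076768}{491}$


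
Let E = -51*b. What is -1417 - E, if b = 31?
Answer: 164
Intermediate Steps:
E = -1581 (E = -51*31 = -1581)
-1417 - E = -1417 - 1*(-1581) = -1417 + 1581 = 164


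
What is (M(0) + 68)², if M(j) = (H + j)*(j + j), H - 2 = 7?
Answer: 4624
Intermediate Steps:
H = 9 (H = 2 + 7 = 9)
M(j) = 2*j*(9 + j) (M(j) = (9 + j)*(j + j) = (9 + j)*(2*j) = 2*j*(9 + j))
(M(0) + 68)² = (2*0*(9 + 0) + 68)² = (2*0*9 + 68)² = (0 + 68)² = 68² = 4624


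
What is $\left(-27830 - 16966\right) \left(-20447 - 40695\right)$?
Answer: $2738917032$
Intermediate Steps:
$\left(-27830 - 16966\right) \left(-20447 - 40695\right) = \left(-44796\right) \left(-61142\right) = 2738917032$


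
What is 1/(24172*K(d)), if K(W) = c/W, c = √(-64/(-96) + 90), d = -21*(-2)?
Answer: 21*√51/821848 ≈ 0.00018248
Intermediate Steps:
d = 42
c = 4*√51/3 (c = √(-64*(-1/96) + 90) = √(⅔ + 90) = √(272/3) = 4*√51/3 ≈ 9.5219)
K(W) = 4*√51/(3*W) (K(W) = (4*√51/3)/W = 4*√51/(3*W))
1/(24172*K(d)) = 1/(24172*(((4/3)*√51/42))) = 1/(24172*(((4/3)*√51*(1/42)))) = 1/(24172*((2*√51/63))) = (21*√51/34)/24172 = 21*√51/821848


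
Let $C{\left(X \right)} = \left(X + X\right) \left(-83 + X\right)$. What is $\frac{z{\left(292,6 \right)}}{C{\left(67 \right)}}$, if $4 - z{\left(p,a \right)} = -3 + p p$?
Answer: $\frac{85257}{2144} \approx 39.765$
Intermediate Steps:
$C{\left(X \right)} = 2 X \left(-83 + X\right)$
$z{\left(p,a \right)} = 7 - p^{2}$ ($z{\left(p,a \right)} = 4 - \left(-3 + p p\right) = 4 - \left(-3 + p^{2}\right) = 7 - p^{2}$)
$\frac{z{\left(292,6 \right)}}{C{\left(67 \right)}} = \frac{7 - 292^{2}}{2 \cdot 67 \left(-83 + 67\right)} = \frac{7 - 85264}{2 \cdot 67 \left(-16\right)} = \frac{7 - 85264}{-2144} = \left(-85257\right) \left(- \frac{1}{2144}\right) = \frac{85257}{2144}$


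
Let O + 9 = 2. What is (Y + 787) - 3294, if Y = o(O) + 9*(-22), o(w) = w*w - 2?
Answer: -2658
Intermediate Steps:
O = -7 (O = -9 + 2 = -7)
o(w) = -2 + w² (o(w) = w² - 2 = -2 + w²)
Y = -151 (Y = (-2 + (-7)²) + 9*(-22) = (-2 + 49) - 198 = 47 - 198 = -151)
(Y + 787) - 3294 = (-151 + 787) - 3294 = 636 - 3294 = -2658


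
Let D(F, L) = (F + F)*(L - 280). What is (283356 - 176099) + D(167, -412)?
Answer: -123871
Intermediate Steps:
D(F, L) = 2*F*(-280 + L) (D(F, L) = (2*F)*(-280 + L) = 2*F*(-280 + L))
(283356 - 176099) + D(167, -412) = (283356 - 176099) + 2*167*(-280 - 412) = 107257 + 2*167*(-692) = 107257 - 231128 = -123871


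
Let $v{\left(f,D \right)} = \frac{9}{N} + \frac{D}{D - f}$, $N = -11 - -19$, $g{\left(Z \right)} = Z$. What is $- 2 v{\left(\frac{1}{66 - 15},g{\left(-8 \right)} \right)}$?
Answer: $- \frac{6945}{1636} \approx -4.2451$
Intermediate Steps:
$N = 8$ ($N = -11 + 19 = 8$)
$v{\left(f,D \right)} = \frac{9}{8} + \frac{D}{D - f}$
$- 2 v{\left(\frac{1}{66 - 15},g{\left(-8 \right)} \right)} = - 2 \frac{- \frac{9}{66 - 15} + 17 \left(-8\right)}{8 \left(-8 - \frac{1}{66 - 15}\right)} = - 2 \frac{- \frac{9}{51} - 136}{8 \left(-8 - \frac{1}{51}\right)} = - 2 \frac{\left(-9\right) \frac{1}{51} - 136}{8 \left(-8 - \frac{1}{51}\right)} = - 2 \frac{- \frac{3}{17} - 136}{8 \left(-8 - \frac{1}{51}\right)} = - 2 \cdot \frac{1}{8} \frac{1}{- \frac{409}{51}} \left(- \frac{2315}{17}\right) = - 2 \cdot \frac{1}{8} \left(- \frac{51}{409}\right) \left(- \frac{2315}{17}\right) = \left(-2\right) \frac{6945}{3272} = - \frac{6945}{1636}$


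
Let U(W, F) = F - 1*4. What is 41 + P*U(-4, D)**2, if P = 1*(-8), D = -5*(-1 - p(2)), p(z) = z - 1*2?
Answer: 33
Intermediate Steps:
p(z) = -2 + z (p(z) = z - 2 = -2 + z)
D = 5 (D = -5*(-1 - (-2 + 2)) = -5*(-1 - 1*0) = -5*(-1 + 0) = -5*(-1) = 5)
U(W, F) = -4 + F (U(W, F) = F - 4 = -4 + F)
P = -8
41 + P*U(-4, D)**2 = 41 - 8*(-4 + 5)**2 = 41 - 8*1**2 = 41 - 8*1 = 41 - 8 = 33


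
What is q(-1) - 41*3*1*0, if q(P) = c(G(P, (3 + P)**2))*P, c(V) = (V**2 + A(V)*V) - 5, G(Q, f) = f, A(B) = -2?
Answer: -3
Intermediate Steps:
c(V) = -5 + V**2 - 2*V (c(V) = (V**2 - 2*V) - 5 = -5 + V**2 - 2*V)
q(P) = P*(-5 + (3 + P)**4 - 2*(3 + P)**2) (q(P) = (-5 + ((3 + P)**2)**2 - 2*(3 + P)**2)*P = (-5 + (3 + P)**4 - 2*(3 + P)**2)*P = P*(-5 + (3 + P)**4 - 2*(3 + P)**2))
q(-1) - 41*3*1*0 = -(-5 + (3 - 1)**4 - 2*(3 - 1)**2) - 41*3*1*0 = -(-5 + 2**4 - 2*2**2) - 123*0 = -(-5 + 16 - 2*4) - 41*0 = -(-5 + 16 - 8) + 0 = -1*3 + 0 = -3 + 0 = -3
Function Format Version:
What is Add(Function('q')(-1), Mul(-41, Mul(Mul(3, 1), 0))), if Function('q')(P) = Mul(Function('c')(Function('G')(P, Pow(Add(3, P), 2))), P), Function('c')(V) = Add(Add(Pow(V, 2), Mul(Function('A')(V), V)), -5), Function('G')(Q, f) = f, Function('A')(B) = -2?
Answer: -3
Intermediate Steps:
Function('c')(V) = Add(-5, Pow(V, 2), Mul(-2, V)) (Function('c')(V) = Add(Add(Pow(V, 2), Mul(-2, V)), -5) = Add(-5, Pow(V, 2), Mul(-2, V)))
Function('q')(P) = Mul(P, Add(-5, Pow(Add(3, P), 4), Mul(-2, Pow(Add(3, P), 2)))) (Function('q')(P) = Mul(Add(-5, Pow(Pow(Add(3, P), 2), 2), Mul(-2, Pow(Add(3, P), 2))), P) = Mul(Add(-5, Pow(Add(3, P), 4), Mul(-2, Pow(Add(3, P), 2))), P) = Mul(P, Add(-5, Pow(Add(3, P), 4), Mul(-2, Pow(Add(3, P), 2)))))
Add(Function('q')(-1), Mul(-41, Mul(Mul(3, 1), 0))) = Add(Mul(-1, Add(-5, Pow(Add(3, -1), 4), Mul(-2, Pow(Add(3, -1), 2)))), Mul(-41, Mul(Mul(3, 1), 0))) = Add(Mul(-1, Add(-5, Pow(2, 4), Mul(-2, Pow(2, 2)))), Mul(-41, Mul(3, 0))) = Add(Mul(-1, Add(-5, 16, Mul(-2, 4))), Mul(-41, 0)) = Add(Mul(-1, Add(-5, 16, -8)), 0) = Add(Mul(-1, 3), 0) = Add(-3, 0) = -3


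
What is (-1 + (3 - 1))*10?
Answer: 10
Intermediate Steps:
(-1 + (3 - 1))*10 = (-1 + 2)*10 = 1*10 = 10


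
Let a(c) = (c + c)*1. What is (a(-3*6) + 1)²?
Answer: 1225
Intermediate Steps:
a(c) = 2*c (a(c) = (2*c)*1 = 2*c)
(a(-3*6) + 1)² = (2*(-3*6) + 1)² = (2*(-18) + 1)² = (-36 + 1)² = (-35)² = 1225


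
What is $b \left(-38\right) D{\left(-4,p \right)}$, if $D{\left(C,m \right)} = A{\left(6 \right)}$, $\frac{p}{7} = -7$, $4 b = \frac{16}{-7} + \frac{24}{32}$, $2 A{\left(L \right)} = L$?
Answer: $\frac{2451}{56} \approx 43.768$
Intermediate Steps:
$A{\left(L \right)} = \frac{L}{2}$
$b = - \frac{43}{112}$ ($b = \frac{\frac{16}{-7} + \frac{24}{32}}{4} = \frac{16 \left(- \frac{1}{7}\right) + 24 \cdot \frac{1}{32}}{4} = \frac{- \frac{16}{7} + \frac{3}{4}}{4} = \frac{1}{4} \left(- \frac{43}{28}\right) = - \frac{43}{112} \approx -0.38393$)
$p = -49$ ($p = 7 \left(-7\right) = -49$)
$D{\left(C,m \right)} = 3$ ($D{\left(C,m \right)} = \frac{1}{2} \cdot 6 = 3$)
$b \left(-38\right) D{\left(-4,p \right)} = \left(- \frac{43}{112}\right) \left(-38\right) 3 = \frac{817}{56} \cdot 3 = \frac{2451}{56}$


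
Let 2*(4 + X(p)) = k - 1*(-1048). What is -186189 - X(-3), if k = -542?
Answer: -186438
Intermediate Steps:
X(p) = 249 (X(p) = -4 + (-542 - 1*(-1048))/2 = -4 + (-542 + 1048)/2 = -4 + (1/2)*506 = -4 + 253 = 249)
-186189 - X(-3) = -186189 - 1*249 = -186189 - 249 = -186438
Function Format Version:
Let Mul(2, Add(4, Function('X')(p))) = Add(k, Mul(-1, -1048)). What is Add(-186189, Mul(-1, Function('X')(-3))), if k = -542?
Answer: -186438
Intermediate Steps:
Function('X')(p) = 249 (Function('X')(p) = Add(-4, Mul(Rational(1, 2), Add(-542, Mul(-1, -1048)))) = Add(-4, Mul(Rational(1, 2), Add(-542, 1048))) = Add(-4, Mul(Rational(1, 2), 506)) = Add(-4, 253) = 249)
Add(-186189, Mul(-1, Function('X')(-3))) = Add(-186189, Mul(-1, 249)) = Add(-186189, -249) = -186438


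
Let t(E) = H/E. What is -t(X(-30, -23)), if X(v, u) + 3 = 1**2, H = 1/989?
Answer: 1/1978 ≈ 0.00050556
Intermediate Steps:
H = 1/989 ≈ 0.0010111
X(v, u) = -2 (X(v, u) = -3 + 1**2 = -3 + 1 = -2)
t(E) = 1/(989*E)
-t(X(-30, -23)) = -1/(989*(-2)) = -(-1)/(989*2) = -1*(-1/1978) = 1/1978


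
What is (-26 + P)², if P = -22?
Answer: 2304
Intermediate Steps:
(-26 + P)² = (-26 - 22)² = (-48)² = 2304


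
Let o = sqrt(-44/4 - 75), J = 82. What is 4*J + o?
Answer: 328 + I*sqrt(86) ≈ 328.0 + 9.2736*I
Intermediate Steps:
o = I*sqrt(86) (o = sqrt(-44*1/4 - 75) = sqrt(-11 - 75) = sqrt(-86) = I*sqrt(86) ≈ 9.2736*I)
4*J + o = 4*82 + I*sqrt(86) = 328 + I*sqrt(86)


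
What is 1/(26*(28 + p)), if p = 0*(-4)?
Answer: 1/728 ≈ 0.0013736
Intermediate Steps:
p = 0
1/(26*(28 + p)) = 1/(26*(28 + 0)) = 1/(26*28) = 1/728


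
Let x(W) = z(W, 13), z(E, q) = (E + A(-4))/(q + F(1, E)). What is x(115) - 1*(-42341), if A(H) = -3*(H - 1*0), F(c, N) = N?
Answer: 5419775/128 ≈ 42342.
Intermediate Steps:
A(H) = -3*H (A(H) = -3*(H + 0) = -3*H)
z(E, q) = (12 + E)/(E + q) (z(E, q) = (E - 3*(-4))/(q + E) = (E + 12)/(E + q) = (12 + E)/(E + q))
x(W) = (12 + W)/(13 + W) (x(W) = (12 + W)/(W + 13) = (12 + W)/(13 + W))
x(115) - 1*(-42341) = (12 + 115)/(13 + 115) - 1*(-42341) = 127/128 + 42341 = 5419775/128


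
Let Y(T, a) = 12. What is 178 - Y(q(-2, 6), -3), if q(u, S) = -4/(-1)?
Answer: 166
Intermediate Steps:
q(u, S) = 4 (q(u, S) = -4*(-1) = 4)
178 - Y(q(-2, 6), -3) = 178 - 1*12 = 178 - 12 = 166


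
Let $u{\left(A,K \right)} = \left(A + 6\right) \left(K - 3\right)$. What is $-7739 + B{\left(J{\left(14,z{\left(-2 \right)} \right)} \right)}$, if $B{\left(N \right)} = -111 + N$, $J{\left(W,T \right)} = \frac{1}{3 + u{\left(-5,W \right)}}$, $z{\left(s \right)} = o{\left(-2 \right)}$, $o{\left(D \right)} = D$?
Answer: $- \frac{109899}{14} \approx -7849.9$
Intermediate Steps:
$z{\left(s \right)} = -2$
$u{\left(A,K \right)} = \left(-3 + K\right) \left(6 + A\right)$ ($u{\left(A,K \right)} = \left(6 + A\right) \left(-3 + K\right) = \left(-3 + K\right) \left(6 + A\right)$)
$J{\left(W,T \right)} = \frac{1}{W}$ ($J{\left(W,T \right)} = \frac{1}{3 - \left(3 - W\right)} = \frac{1}{3 + \left(-18 + 15 + 6 W - 5 W\right)} = \frac{1}{3 + \left(-3 + W\right)} = \frac{1}{W}$)
$-7739 + B{\left(J{\left(14,z{\left(-2 \right)} \right)} \right)} = -7739 - \left(111 - \frac{1}{14}\right) = -7739 + \left(-111 + \frac{1}{14}\right) = -7739 - \frac{1553}{14} = - \frac{109899}{14}$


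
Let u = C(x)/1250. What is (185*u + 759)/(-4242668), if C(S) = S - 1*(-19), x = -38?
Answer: -189047/1060667000 ≈ -0.00017823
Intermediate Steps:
C(S) = 19 + S (C(S) = S + 19 = 19 + S)
u = -19/1250 (u = (19 - 38)/1250 = -19*1/1250 = -19/1250 ≈ -0.015200)
(185*u + 759)/(-4242668) = (185*(-19/1250) + 759)/(-4242668) = (-703/250 + 759)*(-1/4242668) = (189047/250)*(-1/4242668) = -189047/1060667000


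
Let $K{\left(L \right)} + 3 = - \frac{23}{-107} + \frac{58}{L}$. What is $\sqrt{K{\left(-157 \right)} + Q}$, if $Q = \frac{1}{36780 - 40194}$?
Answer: $\frac{i \sqrt{10376743923085782}}{57351786} \approx 1.7762 i$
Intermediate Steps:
$K{\left(L \right)} = - \frac{298}{107} + \frac{58}{L}$ ($K{\left(L \right)} = -3 + \left(- \frac{23}{-107} + \frac{58}{L}\right) = -3 + \left(\left(-23\right) \left(- \frac{1}{107}\right) + \frac{58}{L}\right) = -3 + \left(\frac{23}{107} + \frac{58}{L}\right) = - \frac{298}{107} + \frac{58}{L}$)
$Q = - \frac{1}{3414}$ ($Q = \frac{1}{-3414} = - \frac{1}{3414} \approx -0.00029291$)
$\sqrt{K{\left(-157 \right)} + Q} = \sqrt{\left(- \frac{298}{107} + \frac{58}{-157}\right) - \frac{1}{3414}} = \sqrt{\left(- \frac{298}{107} + 58 \left(- \frac{1}{157}\right)\right) - \frac{1}{3414}} = \sqrt{\left(- \frac{298}{107} - \frac{58}{157}\right) - \frac{1}{3414}} = \sqrt{- \frac{52992}{16799} - \frac{1}{3414}} = \sqrt{- \frac{180931487}{57351786}} = \frac{i \sqrt{10376743923085782}}{57351786}$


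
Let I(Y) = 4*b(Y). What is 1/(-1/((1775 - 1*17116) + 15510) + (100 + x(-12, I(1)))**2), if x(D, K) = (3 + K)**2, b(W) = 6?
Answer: 169/116143728 ≈ 1.4551e-6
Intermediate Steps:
I(Y) = 24 (I(Y) = 4*6 = 24)
1/(-1/((1775 - 1*17116) + 15510) + (100 + x(-12, I(1)))**2) = 1/(-1/((1775 - 1*17116) + 15510) + (100 + (3 + 24)**2)**2) = 1/(-1/((1775 - 17116) + 15510) + (100 + 27**2)**2) = 1/(-1/(-15341 + 15510) + (100 + 729)**2) = 1/(-1/169 + 829**2) = 1/(-1*1/169 + 687241) = 1/(-1/169 + 687241) = 1/(116143728/169) = 169/116143728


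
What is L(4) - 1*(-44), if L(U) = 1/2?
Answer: 89/2 ≈ 44.500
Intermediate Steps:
L(U) = ½
L(4) - 1*(-44) = ½ - 1*(-44) = ½ + 44 = 89/2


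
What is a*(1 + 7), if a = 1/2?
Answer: 4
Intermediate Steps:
a = ½ ≈ 0.50000
a*(1 + 7) = (1 + 7)/2 = (½)*8 = 4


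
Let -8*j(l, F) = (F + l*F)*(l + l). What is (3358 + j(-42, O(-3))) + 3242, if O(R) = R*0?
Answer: 6600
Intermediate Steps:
O(R) = 0
j(l, F) = -l*(F + F*l)/4 (j(l, F) = -(F + l*F)*(l + l)/8 = -(F + F*l)*2*l/8 = -l*(F + F*l)/4)
(3358 + j(-42, O(-3))) + 3242 = (3358 - ¼*0*(-42)*(1 - 42)) + 3242 = (3358 - ¼*0*(-42)*(-41)) + 3242 = (3358 + 0) + 3242 = 3358 + 3242 = 6600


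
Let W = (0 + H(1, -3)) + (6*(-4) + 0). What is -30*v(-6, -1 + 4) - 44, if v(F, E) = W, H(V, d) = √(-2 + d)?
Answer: 676 - 30*I*√5 ≈ 676.0 - 67.082*I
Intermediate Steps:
W = -24 + I*√5 (W = (0 + √(-2 - 3)) + (6*(-4) + 0) = (0 + √(-5)) + (-24 + 0) = (0 + I*√5) - 24 = I*√5 - 24 = -24 + I*√5 ≈ -24.0 + 2.2361*I)
v(F, E) = -24 + I*√5
-30*v(-6, -1 + 4) - 44 = -30*(-24 + I*√5) - 44 = (720 - 30*I*√5) - 44 = 676 - 30*I*√5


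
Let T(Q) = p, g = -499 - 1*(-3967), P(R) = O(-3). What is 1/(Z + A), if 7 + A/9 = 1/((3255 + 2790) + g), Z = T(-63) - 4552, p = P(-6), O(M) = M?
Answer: -1057/4881225 ≈ -0.00021654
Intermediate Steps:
P(R) = -3
g = 3468 (g = -499 + 3967 = 3468)
p = -3
T(Q) = -3
Z = -4555 (Z = -3 - 4552 = -4555)
A = -66590/1057 (A = -63 + 9/((3255 + 2790) + 3468) = -63 + 9/(6045 + 3468) = -63 + 9/9513 = -63 + 9*(1/9513) = -63 + 1/1057 = -66590/1057 ≈ -62.999)
1/(Z + A) = 1/(-4555 - 66590/1057) = 1/(-4881225/1057) = -1057/4881225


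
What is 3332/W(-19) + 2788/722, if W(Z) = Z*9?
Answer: -50762/3249 ≈ -15.624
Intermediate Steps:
W(Z) = 9*Z
3332/W(-19) + 2788/722 = 3332/((9*(-19))) + 2788/722 = 3332/(-171) + 2788*(1/722) = 3332*(-1/171) + 1394/361 = -3332/171 + 1394/361 = -50762/3249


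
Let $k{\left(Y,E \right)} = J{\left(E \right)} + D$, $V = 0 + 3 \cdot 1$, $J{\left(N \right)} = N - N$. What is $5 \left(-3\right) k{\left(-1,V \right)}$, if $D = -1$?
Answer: $15$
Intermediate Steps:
$J{\left(N \right)} = 0$
$V = 3$ ($V = 0 + 3 = 3$)
$k{\left(Y,E \right)} = -1$ ($k{\left(Y,E \right)} = 0 - 1 = -1$)
$5 \left(-3\right) k{\left(-1,V \right)} = 5 \left(-3\right) \left(-1\right) = \left(-15\right) \left(-1\right) = 15$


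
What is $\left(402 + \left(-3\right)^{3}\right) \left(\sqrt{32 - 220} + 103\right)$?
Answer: $38625 + 750 i \sqrt{47} \approx 38625.0 + 5141.7 i$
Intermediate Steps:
$\left(402 + \left(-3\right)^{3}\right) \left(\sqrt{32 - 220} + 103\right) = \left(402 - 27\right) \left(\sqrt{-188} + 103\right) = 375 \left(2 i \sqrt{47} + 103\right) = 375 \left(103 + 2 i \sqrt{47}\right) = 38625 + 750 i \sqrt{47}$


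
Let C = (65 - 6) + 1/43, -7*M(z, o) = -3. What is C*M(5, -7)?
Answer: 7614/301 ≈ 25.296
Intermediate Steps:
M(z, o) = 3/7 (M(z, o) = -⅐*(-3) = 3/7)
C = 2538/43 (C = 59 + 1/43 = 2538/43 ≈ 59.023)
C*M(5, -7) = (2538/43)*(3/7) = 7614/301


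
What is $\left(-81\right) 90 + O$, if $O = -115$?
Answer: $-7405$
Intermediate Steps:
$\left(-81\right) 90 + O = \left(-81\right) 90 - 115 = -7290 - 115 = -7405$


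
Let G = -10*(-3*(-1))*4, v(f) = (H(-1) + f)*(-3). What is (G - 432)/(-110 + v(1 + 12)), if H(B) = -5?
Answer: 276/67 ≈ 4.1194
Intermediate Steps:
v(f) = 15 - 3*f (v(f) = (-5 + f)*(-3) = 15 - 3*f)
G = -120 (G = -30*4 = -10*12 = -120)
(G - 432)/(-110 + v(1 + 12)) = (-120 - 432)/(-110 + (15 - 3*(1 + 12))) = -552/(-110 + (15 - 3*13)) = -552/(-110 + (15 - 39)) = -552/(-110 - 24) = -552/(-134) = -552*(-1/134) = 276/67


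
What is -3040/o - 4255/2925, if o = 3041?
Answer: -4366291/1778985 ≈ -2.4544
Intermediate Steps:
-3040/o - 4255/2925 = -3040/3041 - 4255/2925 = -3040*1/3041 - 4255*1/2925 = -3040/3041 - 851/585 = -4366291/1778985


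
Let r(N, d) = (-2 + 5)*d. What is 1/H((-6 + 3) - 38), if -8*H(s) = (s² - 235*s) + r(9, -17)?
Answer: -8/11265 ≈ -0.00071016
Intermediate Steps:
r(N, d) = 3*d
H(s) = 51/8 - s²/8 + 235*s/8 (H(s) = -((s² - 235*s) + 3*(-17))/8 = -((s² - 235*s) - 51)/8 = -(-51 + s² - 235*s)/8 = 51/8 - s²/8 + 235*s/8)
1/H((-6 + 3) - 38) = 1/(51/8 - ((-6 + 3) - 38)²/8 + 235*((-6 + 3) - 38)/8) = 1/(51/8 - (-3 - 38)²/8 + 235*(-3 - 38)/8) = 1/(51/8 - ⅛*(-41)² + (235/8)*(-41)) = 1/(51/8 - ⅛*1681 - 9635/8) = 1/(51/8 - 1681/8 - 9635/8) = 1/(-11265/8) = -8/11265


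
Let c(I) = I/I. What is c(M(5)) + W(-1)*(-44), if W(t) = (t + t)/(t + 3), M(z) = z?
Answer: 45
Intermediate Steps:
c(I) = 1
W(t) = 2*t/(3 + t) (W(t) = (2*t)/(3 + t) = 2*t/(3 + t))
c(M(5)) + W(-1)*(-44) = 1 + (2*(-1)/(3 - 1))*(-44) = 1 + (2*(-1)/2)*(-44) = 1 + (2*(-1)*(½))*(-44) = 1 - 1*(-44) = 1 + 44 = 45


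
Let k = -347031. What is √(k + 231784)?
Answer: I*√115247 ≈ 339.48*I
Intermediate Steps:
√(k + 231784) = √(-347031 + 231784) = √(-115247) = I*√115247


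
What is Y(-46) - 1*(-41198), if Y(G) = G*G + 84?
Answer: 43398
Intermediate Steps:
Y(G) = 84 + G² (Y(G) = G² + 84 = 84 + G²)
Y(-46) - 1*(-41198) = (84 + (-46)²) - 1*(-41198) = (84 + 2116) + 41198 = 2200 + 41198 = 43398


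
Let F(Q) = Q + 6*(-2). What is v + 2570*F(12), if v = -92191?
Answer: -92191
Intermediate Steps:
F(Q) = -12 + Q (F(Q) = Q - 12 = -12 + Q)
v + 2570*F(12) = -92191 + 2570*(-12 + 12) = -92191 + 2570*0 = -92191 + 0 = -92191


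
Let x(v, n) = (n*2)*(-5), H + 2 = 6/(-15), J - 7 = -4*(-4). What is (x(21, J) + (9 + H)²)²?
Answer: 21724921/625 ≈ 34760.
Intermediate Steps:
J = 23 (J = 7 - 4*(-4) = 7 + 16 = 23)
H = -12/5 (H = -2 + 6/(-15) = -2 + 6*(-1/15) = -2 - ⅖ = -12/5 ≈ -2.4000)
x(v, n) = -10*n (x(v, n) = (2*n)*(-5) = -10*n)
(x(21, J) + (9 + H)²)² = (-10*23 + (9 - 12/5)²)² = (-230 + (33/5)²)² = (-230 + 1089/25)² = (-4661/25)² = 21724921/625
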